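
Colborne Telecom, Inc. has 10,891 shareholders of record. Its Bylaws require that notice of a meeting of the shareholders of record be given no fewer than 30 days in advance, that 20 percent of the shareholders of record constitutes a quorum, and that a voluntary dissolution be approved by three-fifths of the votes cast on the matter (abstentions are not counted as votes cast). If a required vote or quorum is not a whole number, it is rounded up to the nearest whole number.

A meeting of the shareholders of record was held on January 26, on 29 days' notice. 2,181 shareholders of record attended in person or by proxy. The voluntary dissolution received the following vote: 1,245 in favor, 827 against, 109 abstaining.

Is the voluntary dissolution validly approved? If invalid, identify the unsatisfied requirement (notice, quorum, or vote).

Invalid — notice requirement not satisfied.

Notice: 29 days given; 30 required. Not satisfied.
Quorum: 20% of 10,891 = 2,178.20, rounded up to 2,179; 2,181 present. Satisfied.
Vote: requires three-fifths of the votes cast (2,181 − 109 abstaining = 2,072); 3/5 of 2072 = 1243.20, rounded up to 1244, so 1,244 needed; 1,245 in favor. Satisfied.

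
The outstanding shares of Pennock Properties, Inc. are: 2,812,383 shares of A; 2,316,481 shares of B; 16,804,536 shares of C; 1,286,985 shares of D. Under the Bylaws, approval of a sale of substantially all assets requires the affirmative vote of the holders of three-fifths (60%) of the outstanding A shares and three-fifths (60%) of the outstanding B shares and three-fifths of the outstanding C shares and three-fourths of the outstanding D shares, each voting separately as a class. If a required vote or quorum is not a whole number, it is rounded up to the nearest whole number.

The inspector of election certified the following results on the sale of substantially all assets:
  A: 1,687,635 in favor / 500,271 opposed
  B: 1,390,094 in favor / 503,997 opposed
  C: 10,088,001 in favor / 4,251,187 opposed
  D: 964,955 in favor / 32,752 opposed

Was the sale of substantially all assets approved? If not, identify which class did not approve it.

A: 3/5 of 2812383 = 1687429.80, rounded up to 1687430; 1,687,430 required, 1,687,635 in favor — approved.
B: 3/5 of 2316481 = 1389888.60, rounded up to 1389889; 1,389,889 required, 1,390,094 in favor — approved.
C: 3/5 of 16804536 = 10082721.60, rounded up to 10082722; 10,082,722 required, 10,088,001 in favor — approved.
D: 3/4 of 1286985 = 965238.75, rounded up to 965239; 965,239 required, 964,955 in favor — not approved.

Not approved — the D shares did not give the required vote.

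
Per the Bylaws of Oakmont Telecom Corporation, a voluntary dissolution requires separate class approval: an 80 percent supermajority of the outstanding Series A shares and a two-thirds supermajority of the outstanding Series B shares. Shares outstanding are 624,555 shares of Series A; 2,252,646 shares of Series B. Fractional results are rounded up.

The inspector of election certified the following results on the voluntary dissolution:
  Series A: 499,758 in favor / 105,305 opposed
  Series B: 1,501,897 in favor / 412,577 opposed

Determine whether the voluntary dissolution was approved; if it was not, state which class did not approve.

Approved — every class gave the required vote.

Series A: 4/5 of 624555 = 499644; 499,644 required, 499,758 in favor — approved.
Series B: 2/3 of 2252646 = 1501764; 1,501,764 required, 1,501,897 in favor — approved.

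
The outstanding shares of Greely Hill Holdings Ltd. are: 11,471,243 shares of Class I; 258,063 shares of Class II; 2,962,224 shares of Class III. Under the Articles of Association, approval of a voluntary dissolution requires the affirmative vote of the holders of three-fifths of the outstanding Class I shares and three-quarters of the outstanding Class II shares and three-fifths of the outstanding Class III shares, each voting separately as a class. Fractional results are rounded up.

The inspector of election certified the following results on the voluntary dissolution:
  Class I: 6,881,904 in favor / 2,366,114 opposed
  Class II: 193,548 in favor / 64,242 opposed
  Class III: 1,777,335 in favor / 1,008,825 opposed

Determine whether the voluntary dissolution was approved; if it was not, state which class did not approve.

Class I: 3/5 of 11471243 = 6882745.80, rounded up to 6882746; 6,882,746 required, 6,881,904 in favor — not approved.
Class II: 3/4 of 258063 = 193547.25, rounded up to 193548; 193,548 required, 193,548 in favor — approved.
Class III: 3/5 of 2962224 = 1777334.40, rounded up to 1777335; 1,777,335 required, 1,777,335 in favor — approved.

Not approved — the Class I shares did not give the required vote.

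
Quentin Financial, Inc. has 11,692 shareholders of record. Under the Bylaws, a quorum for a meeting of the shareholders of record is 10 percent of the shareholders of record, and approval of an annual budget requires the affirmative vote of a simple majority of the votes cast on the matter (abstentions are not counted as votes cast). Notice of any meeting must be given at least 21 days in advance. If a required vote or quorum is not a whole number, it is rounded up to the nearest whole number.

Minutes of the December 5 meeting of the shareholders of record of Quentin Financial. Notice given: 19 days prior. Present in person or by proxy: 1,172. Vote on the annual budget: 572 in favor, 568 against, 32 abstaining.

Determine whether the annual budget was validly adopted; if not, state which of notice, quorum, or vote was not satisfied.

Invalid — notice requirement not satisfied.

Notice: 19 days given; 21 required. Not satisfied.
Quorum: 10% of 11,692 = 1,169.20, rounded up to 1,170; 1,172 present. Satisfied.
Vote: requires a majority of the votes cast (1,172 − 32 abstaining = 1,140); a majority of 1140 is 571, so 571 needed; 572 in favor. Satisfied.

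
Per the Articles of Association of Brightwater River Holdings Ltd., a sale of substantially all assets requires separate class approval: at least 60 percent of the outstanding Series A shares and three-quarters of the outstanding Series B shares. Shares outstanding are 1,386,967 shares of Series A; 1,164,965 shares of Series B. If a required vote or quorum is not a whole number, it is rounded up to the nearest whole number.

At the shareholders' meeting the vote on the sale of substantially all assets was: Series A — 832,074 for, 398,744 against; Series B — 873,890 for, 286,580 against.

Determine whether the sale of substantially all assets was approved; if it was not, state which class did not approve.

Not approved — the Series A shares did not give the required vote.

Series A: 3/5 of 1386967 = 832180.20, rounded up to 832181; 832,181 required, 832,074 in favor — not approved.
Series B: 3/4 of 1164965 = 873723.75, rounded up to 873724; 873,724 required, 873,890 in favor — approved.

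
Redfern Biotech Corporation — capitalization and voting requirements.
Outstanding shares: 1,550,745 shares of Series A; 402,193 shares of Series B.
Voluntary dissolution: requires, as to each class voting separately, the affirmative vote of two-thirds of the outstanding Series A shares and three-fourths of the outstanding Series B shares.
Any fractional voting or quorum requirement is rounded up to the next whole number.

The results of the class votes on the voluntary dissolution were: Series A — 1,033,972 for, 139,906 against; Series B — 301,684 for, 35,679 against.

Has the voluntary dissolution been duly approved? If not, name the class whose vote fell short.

Series A: 2/3 of 1550745 = 1033830; 1,033,830 required, 1,033,972 in favor — approved.
Series B: 3/4 of 402193 = 301644.75, rounded up to 301645; 301,645 required, 301,684 in favor — approved.

Approved — every class gave the required vote.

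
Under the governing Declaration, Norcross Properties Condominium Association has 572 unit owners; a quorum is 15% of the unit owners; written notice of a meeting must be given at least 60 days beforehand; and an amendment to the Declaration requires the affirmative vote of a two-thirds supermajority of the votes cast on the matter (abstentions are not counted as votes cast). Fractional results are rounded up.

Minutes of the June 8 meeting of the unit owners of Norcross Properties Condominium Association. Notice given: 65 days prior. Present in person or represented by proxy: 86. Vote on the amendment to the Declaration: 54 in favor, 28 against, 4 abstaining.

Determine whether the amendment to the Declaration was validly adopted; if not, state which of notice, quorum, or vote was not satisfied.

Notice: 65 days given; 60 required. Satisfied.
Quorum: 15% of 572 = 85.80, rounded up to 86; 86 present. Satisfied.
Vote: requires two-thirds of the votes cast (86 − 4 abstaining = 82); 2/3 of 82 = 54.67, rounded up to 55, so 55 needed; 54 in favor. Not satisfied.

Invalid — vote requirement not satisfied.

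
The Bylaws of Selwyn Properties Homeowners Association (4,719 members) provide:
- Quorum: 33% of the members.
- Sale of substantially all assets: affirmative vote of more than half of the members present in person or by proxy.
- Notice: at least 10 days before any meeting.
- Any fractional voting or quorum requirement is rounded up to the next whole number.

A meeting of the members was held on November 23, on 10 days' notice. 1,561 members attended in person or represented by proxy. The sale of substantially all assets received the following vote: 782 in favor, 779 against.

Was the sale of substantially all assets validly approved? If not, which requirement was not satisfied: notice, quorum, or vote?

Valid — all requirements satisfied.

Notice: 10 days given; 10 required. Satisfied.
Quorum: 33% of 4,719 = 1,557.27, rounded up to 1,558; 1,561 present. Satisfied.
Vote: requires a majority of those present (1,561); a majority of 1561 is 781, so 781 needed; 782 in favor. Satisfied.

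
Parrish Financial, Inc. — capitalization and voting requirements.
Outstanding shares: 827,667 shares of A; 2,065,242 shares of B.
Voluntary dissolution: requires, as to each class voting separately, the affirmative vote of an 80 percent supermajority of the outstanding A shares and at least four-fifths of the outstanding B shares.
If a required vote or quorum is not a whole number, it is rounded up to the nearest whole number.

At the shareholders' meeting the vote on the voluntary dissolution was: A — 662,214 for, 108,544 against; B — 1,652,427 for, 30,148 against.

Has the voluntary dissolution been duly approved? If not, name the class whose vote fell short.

Approved — every class gave the required vote.

A: 4/5 of 827667 = 662133.60, rounded up to 662134; 662,134 required, 662,214 in favor — approved.
B: 4/5 of 2065242 = 1652193.60, rounded up to 1652194; 1,652,194 required, 1,652,427 in favor — approved.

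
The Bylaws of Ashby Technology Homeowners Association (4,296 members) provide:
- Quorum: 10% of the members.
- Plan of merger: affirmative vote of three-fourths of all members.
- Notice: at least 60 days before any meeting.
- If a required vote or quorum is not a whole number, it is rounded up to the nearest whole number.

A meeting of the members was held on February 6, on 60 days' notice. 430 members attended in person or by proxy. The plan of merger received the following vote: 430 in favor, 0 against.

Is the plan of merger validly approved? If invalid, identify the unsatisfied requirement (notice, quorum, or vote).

Notice: 60 days given; 60 required. Satisfied.
Quorum: 10% of 4,296 = 429.60, rounded up to 430; 430 present. Satisfied.
Vote: requires three-fourths of all members (4,296); 3/4 of 4296 = 3222, so 3,222 needed; 430 in favor. Not satisfied.

Invalid — vote requirement not satisfied.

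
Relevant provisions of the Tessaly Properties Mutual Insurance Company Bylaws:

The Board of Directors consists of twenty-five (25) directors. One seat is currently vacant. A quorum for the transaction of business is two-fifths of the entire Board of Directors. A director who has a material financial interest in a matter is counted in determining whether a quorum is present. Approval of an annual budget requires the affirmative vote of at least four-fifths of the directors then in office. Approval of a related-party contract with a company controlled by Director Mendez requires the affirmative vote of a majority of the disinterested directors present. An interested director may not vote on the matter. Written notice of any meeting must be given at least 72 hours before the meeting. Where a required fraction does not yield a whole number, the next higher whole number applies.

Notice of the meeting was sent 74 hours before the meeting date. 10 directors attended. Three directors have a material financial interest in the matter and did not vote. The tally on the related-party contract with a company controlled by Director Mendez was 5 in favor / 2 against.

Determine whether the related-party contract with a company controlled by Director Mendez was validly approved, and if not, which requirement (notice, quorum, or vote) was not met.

Valid — all requirements satisfied.

Notice: 74 hours given; 72 required (74 ≥ 72). Satisfied.
Quorum: 10 present (interested directors count toward quorum); quorum is 10. Satisfied.
Vote: the related-party contract with a company controlled by Director Mendez requires a majority of the disinterested directors present (10 − 3 = 7). A majority of 7 is 4, so 4 affirmative votes are needed; 5 voted in favor. Satisfied.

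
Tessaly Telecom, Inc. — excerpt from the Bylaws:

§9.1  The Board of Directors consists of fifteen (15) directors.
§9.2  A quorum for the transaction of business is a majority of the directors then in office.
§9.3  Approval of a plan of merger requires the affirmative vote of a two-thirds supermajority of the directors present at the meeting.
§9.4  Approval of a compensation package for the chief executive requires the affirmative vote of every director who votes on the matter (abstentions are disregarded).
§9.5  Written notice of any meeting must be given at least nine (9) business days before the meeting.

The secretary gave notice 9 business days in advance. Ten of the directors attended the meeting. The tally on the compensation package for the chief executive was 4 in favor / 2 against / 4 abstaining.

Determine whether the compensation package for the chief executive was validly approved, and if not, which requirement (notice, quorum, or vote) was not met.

Invalid — vote requirement not satisfied.

Notice: 9 business days given; 9 required (9 ≥ 9). Satisfied.
Quorum: 10 present; quorum is 8. Satisfied.
Vote: the compensation package for the chief executive requires the unanimous vote of the votes cast (10 present − 4 abstaining = 6). Unanimous means all 6, so 6 affirmative votes are needed; 4 voted in favor. Not satisfied.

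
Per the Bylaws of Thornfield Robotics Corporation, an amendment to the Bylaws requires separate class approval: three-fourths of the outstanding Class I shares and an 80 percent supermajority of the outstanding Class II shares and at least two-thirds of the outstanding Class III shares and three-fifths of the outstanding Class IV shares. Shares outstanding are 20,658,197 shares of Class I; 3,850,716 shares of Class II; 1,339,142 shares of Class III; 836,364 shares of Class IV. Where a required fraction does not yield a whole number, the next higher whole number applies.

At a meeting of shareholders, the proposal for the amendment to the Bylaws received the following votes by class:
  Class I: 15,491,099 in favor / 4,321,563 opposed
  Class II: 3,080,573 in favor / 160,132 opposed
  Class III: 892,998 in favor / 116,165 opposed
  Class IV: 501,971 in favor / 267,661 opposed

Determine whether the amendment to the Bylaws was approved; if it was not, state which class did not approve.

Class I: 3/4 of 20658197 = 15493647.75, rounded up to 15493648; 15,493,648 required, 15,491,099 in favor — not approved.
Class II: 4/5 of 3850716 = 3080572.80, rounded up to 3080573; 3,080,573 required, 3,080,573 in favor — approved.
Class III: 2/3 of 1339142 = 892761.33, rounded up to 892762; 892,762 required, 892,998 in favor — approved.
Class IV: 3/5 of 836364 = 501818.40, rounded up to 501819; 501,819 required, 501,971 in favor — approved.

Not approved — the Class I shares did not give the required vote.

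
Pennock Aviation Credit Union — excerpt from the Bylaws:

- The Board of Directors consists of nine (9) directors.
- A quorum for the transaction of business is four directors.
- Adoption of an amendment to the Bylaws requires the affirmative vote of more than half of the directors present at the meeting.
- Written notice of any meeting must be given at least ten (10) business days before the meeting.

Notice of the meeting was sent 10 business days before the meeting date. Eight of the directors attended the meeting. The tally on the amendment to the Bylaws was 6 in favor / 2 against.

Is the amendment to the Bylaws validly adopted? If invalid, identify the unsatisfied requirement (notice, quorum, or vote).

Valid — all requirements satisfied.

Notice: 10 business days given; 10 required (10 ≥ 10). Satisfied.
Quorum: 8 present; quorum is 4. Satisfied.
Vote: the amendment to the Bylaws requires a majority of the directors present (8). A majority of 8 is 5, so 5 affirmative votes are needed; 6 voted in favor. Satisfied.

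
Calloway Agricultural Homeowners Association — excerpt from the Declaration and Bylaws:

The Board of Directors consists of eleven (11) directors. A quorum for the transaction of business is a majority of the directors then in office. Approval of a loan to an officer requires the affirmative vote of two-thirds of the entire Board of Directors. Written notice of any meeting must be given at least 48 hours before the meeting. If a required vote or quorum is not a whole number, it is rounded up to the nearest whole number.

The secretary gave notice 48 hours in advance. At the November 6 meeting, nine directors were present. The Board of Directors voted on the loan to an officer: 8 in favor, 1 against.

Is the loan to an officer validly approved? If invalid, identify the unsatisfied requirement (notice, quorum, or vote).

Valid — all requirements satisfied.

Notice: 48 hours given; 48 required (48 ≥ 48). Satisfied.
Quorum: 9 present; quorum is 6. Satisfied.
Vote: the loan to an officer requires two-thirds of the entire Board of Directors (11). 2/3 of 11 = 7.33, rounded up to 8, so 8 affirmative votes are needed; 8 voted in favor. Satisfied.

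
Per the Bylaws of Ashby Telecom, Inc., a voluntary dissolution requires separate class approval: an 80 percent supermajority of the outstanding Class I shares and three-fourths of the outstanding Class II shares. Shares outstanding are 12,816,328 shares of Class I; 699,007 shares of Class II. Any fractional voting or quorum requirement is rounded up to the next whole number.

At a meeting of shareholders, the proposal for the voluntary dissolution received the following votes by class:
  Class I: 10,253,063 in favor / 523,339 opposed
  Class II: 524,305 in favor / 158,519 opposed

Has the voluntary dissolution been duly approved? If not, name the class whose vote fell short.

Approved — every class gave the required vote.

Class I: 4/5 of 12816328 = 10253062.40, rounded up to 10253063; 10,253,063 required, 10,253,063 in favor — approved.
Class II: 3/4 of 699007 = 524255.25, rounded up to 524256; 524,256 required, 524,305 in favor — approved.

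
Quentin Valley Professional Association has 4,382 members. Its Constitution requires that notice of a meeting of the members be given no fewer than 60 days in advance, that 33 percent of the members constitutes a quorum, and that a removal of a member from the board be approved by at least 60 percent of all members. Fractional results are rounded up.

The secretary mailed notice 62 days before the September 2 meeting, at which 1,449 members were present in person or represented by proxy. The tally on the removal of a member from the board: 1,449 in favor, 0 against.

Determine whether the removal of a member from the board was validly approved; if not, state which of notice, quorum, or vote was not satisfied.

Notice: 62 days given; 60 required. Satisfied.
Quorum: 33% of 4,382 = 1,446.06, rounded up to 1,447; 1,449 present. Satisfied.
Vote: requires three-fifths of all members (4,382); 3/5 of 4382 = 2629.20, rounded up to 2630, so 2,630 needed; 1,449 in favor. Not satisfied.

Invalid — vote requirement not satisfied.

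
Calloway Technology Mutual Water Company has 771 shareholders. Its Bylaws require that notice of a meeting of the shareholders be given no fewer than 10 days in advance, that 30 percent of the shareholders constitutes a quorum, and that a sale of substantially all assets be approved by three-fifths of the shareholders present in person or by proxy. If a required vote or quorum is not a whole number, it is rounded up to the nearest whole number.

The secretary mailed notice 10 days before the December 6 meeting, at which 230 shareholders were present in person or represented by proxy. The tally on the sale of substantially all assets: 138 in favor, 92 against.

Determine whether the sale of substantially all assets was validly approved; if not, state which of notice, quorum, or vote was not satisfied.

Invalid — quorum requirement not satisfied.

Notice: 10 days given; 10 required. Satisfied.
Quorum: 30% of 771 = 231.30, rounded up to 232; 230 present. Not satisfied.
Vote: requires three-fifths of those present (230); 3/5 of 230 = 138, so 138 needed; 138 in favor. Satisfied.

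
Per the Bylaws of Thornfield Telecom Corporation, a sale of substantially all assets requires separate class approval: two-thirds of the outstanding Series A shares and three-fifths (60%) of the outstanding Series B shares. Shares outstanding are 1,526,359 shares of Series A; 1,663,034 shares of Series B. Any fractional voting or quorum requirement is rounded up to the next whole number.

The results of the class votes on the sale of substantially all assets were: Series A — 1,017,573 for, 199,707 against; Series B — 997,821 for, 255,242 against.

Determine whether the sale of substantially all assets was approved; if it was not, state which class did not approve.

Approved — every class gave the required vote.

Series A: 2/3 of 1526359 = 1017572.67, rounded up to 1017573; 1,017,573 required, 1,017,573 in favor — approved.
Series B: 3/5 of 1663034 = 997820.40, rounded up to 997821; 997,821 required, 997,821 in favor — approved.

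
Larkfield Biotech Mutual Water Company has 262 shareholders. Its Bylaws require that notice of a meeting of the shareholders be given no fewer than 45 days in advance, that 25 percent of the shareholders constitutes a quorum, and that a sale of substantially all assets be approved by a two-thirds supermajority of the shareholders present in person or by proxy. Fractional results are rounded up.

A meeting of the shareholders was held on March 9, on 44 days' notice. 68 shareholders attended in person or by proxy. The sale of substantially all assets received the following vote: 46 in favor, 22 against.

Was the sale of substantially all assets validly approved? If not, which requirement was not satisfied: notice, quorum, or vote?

Invalid — notice requirement not satisfied.

Notice: 44 days given; 45 required. Not satisfied.
Quorum: 25% of 262 = 65.50, rounded up to 66; 68 present. Satisfied.
Vote: requires two-thirds of those present (68); 2/3 of 68 = 45.33, rounded up to 46, so 46 needed; 46 in favor. Satisfied.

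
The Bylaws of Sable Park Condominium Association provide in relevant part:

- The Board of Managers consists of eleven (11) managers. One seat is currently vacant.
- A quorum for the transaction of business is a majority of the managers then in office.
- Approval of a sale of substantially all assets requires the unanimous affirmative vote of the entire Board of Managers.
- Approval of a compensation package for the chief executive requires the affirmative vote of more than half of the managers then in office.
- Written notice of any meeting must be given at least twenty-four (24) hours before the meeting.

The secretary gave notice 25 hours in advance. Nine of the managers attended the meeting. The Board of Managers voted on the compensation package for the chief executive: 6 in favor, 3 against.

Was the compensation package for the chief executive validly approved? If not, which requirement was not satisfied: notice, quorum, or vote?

Valid — all requirements satisfied.

Notice: 25 hours given; 24 required (25 ≥ 24). Satisfied.
Quorum: 9 present; quorum is 6. Satisfied.
Vote: the compensation package for the chief executive requires a majority of the managers then in office (10). A majority of 10 is 6, so 6 affirmative votes are needed; 6 voted in favor. Satisfied.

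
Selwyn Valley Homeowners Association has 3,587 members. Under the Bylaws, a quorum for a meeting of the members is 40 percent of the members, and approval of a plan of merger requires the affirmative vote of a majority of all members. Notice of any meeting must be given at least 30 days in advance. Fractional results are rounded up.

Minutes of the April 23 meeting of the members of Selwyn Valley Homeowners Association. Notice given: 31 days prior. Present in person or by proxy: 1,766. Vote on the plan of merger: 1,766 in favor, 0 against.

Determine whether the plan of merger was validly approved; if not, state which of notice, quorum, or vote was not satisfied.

Notice: 31 days given; 30 required. Satisfied.
Quorum: 40% of 3,587 = 1,434.80, rounded up to 1,435; 1,766 present. Satisfied.
Vote: requires a majority of all members (3,587); a majority of 3587 is 1794, so 1,794 needed; 1,766 in favor. Not satisfied.

Invalid — vote requirement not satisfied.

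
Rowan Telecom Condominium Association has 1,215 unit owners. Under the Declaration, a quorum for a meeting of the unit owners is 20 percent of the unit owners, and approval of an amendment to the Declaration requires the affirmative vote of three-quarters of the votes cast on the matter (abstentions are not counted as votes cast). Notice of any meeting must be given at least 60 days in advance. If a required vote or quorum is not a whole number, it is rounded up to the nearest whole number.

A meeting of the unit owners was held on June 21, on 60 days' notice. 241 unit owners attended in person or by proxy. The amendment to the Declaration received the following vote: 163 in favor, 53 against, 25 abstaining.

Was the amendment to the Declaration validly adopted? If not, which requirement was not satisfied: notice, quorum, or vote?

Invalid — quorum requirement not satisfied.

Notice: 60 days given; 60 required. Satisfied.
Quorum: 20% of 1,215 = 243; 241 present. Not satisfied.
Vote: requires three-fourths of the votes cast (241 − 25 abstaining = 216); 3/4 of 216 = 162, so 162 needed; 163 in favor. Satisfied.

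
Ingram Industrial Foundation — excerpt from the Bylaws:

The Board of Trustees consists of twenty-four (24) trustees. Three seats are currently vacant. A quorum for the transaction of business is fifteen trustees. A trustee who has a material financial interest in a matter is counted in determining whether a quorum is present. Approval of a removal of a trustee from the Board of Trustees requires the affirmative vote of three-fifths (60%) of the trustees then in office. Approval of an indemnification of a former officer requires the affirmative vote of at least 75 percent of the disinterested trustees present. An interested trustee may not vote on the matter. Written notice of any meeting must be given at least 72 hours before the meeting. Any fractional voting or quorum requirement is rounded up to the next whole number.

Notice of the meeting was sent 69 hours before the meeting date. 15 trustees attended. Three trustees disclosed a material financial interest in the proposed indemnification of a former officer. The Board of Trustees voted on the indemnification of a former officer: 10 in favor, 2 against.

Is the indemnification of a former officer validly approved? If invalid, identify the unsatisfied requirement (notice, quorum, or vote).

Invalid — notice requirement not satisfied.

Notice: 69 hours given; 72 required (69 < 72). Not satisfied.
Quorum: 15 present (interested trustees count toward quorum); quorum is 15. Satisfied.
Vote: the indemnification of a former officer requires three-fourths of the disinterested trustees present (15 − 3 = 12). 3/4 of 12 = 9, so 9 affirmative votes are needed; 10 voted in favor. Satisfied.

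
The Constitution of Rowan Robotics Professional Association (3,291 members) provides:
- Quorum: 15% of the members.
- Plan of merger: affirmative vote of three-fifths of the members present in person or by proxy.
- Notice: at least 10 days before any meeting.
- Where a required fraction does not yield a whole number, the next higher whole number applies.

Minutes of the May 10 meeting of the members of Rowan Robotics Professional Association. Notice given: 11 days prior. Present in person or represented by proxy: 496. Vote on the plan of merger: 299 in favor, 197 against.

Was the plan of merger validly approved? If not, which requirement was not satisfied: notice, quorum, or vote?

Notice: 11 days given; 10 required. Satisfied.
Quorum: 15% of 3,291 = 493.65, rounded up to 494; 496 present. Satisfied.
Vote: requires three-fifths of those present (496); 3/5 of 496 = 297.60, rounded up to 298, so 298 needed; 299 in favor. Satisfied.

Valid — all requirements satisfied.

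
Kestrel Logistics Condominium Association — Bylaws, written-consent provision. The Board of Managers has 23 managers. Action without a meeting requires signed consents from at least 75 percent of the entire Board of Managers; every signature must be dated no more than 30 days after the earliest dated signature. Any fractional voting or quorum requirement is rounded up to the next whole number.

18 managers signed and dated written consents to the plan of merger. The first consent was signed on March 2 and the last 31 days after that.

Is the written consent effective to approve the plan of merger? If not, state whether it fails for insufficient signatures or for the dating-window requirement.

Not effective — dating-window requirement not satisfied.

Signatures required: at least 75 percent of 23 — 3/4 of 23 = 17.25, rounded up to 18, so 18 needed; 18 signed. Sufficient.
Dating window: the latest signature is 31 days after the earliest; the limit is 30 days. Outside the window.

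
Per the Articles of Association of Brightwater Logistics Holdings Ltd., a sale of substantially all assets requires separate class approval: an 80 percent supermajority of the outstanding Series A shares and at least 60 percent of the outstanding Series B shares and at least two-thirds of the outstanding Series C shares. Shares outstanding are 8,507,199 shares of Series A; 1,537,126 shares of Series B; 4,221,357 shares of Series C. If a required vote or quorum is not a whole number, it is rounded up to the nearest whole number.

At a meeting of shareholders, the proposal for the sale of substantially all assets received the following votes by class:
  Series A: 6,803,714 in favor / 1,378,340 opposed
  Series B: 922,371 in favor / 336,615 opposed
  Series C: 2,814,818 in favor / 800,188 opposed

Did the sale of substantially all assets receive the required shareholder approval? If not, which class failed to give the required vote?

Series A: 4/5 of 8507199 = 6805759.20, rounded up to 6805760; 6,805,760 required, 6,803,714 in favor — not approved.
Series B: 3/5 of 1537126 = 922275.60, rounded up to 922276; 922,276 required, 922,371 in favor — approved.
Series C: 2/3 of 4221357 = 2814238; 2,814,238 required, 2,814,818 in favor — approved.

Not approved — the Series A shares did not give the required vote.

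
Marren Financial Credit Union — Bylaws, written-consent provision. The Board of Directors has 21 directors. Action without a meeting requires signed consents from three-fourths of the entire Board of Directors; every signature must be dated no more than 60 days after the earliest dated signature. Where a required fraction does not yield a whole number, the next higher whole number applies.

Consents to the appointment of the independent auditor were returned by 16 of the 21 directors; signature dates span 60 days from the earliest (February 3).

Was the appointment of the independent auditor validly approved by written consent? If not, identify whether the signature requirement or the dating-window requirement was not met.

Signatures required: three-fourths of 21 — 3/4 of 21 = 15.75, rounded up to 16, so 16 needed; 16 signed. Sufficient.
Dating window: the latest signature is 60 days after the earliest; the limit is 60 days. Within the window.

Effective — both the signature and dating-window requirements are satisfied.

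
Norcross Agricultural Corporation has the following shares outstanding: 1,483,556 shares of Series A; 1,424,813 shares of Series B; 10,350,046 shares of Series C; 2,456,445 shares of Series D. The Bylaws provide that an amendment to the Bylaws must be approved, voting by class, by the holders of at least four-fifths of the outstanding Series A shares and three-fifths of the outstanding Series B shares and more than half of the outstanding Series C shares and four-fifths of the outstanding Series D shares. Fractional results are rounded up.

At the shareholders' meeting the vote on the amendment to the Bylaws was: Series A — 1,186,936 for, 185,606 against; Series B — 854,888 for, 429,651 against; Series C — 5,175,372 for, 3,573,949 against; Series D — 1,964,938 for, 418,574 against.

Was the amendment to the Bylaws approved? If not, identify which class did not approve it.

Not approved — the Series D shares did not give the required vote.

Series A: 4/5 of 1483556 = 1186844.80, rounded up to 1186845; 1,186,845 required, 1,186,936 in favor — approved.
Series B: 3/5 of 1424813 = 854887.80, rounded up to 854888; 854,888 required, 854,888 in favor — approved.
Series C: a majority of 10350046 is 5175024; 5,175,024 required, 5,175,372 in favor — approved.
Series D: 4/5 of 2456445 = 1965156; 1,965,156 required, 1,964,938 in favor — not approved.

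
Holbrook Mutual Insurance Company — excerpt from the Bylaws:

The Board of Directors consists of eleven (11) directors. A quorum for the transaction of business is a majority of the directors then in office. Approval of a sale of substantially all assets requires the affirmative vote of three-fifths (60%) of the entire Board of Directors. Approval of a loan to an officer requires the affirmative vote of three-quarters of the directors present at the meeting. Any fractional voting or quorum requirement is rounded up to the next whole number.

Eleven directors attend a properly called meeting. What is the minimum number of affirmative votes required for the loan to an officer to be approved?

The loan to an officer requires three-fourths of the directors present (11).
3/4 of 11 = 8.25, rounded up to 9.

9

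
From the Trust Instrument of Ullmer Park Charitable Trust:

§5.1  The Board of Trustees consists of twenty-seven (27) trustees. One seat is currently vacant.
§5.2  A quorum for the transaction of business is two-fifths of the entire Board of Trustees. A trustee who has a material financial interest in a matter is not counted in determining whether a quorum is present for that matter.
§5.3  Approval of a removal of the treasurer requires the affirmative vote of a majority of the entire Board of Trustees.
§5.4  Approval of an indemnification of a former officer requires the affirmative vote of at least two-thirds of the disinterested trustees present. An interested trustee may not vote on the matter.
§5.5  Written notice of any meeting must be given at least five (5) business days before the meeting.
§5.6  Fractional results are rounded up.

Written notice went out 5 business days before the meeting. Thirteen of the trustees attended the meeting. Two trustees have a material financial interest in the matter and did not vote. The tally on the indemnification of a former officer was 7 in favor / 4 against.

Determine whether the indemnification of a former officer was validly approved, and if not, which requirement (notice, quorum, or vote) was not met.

Invalid — vote requirement not satisfied.

Notice: 5 business days given; 5 required (5 ≥ 5). Satisfied.
Quorum: 13 present, but the 2 interested trustees do not count, leaving 11. Quorum is 11. Satisfied.
Vote: the indemnification of a former officer requires two-thirds of the disinterested trustees present (13 − 2 = 11). 2/3 of 11 = 7.33, rounded up to 8, so 8 affirmative votes are needed; 7 voted in favor. Not satisfied.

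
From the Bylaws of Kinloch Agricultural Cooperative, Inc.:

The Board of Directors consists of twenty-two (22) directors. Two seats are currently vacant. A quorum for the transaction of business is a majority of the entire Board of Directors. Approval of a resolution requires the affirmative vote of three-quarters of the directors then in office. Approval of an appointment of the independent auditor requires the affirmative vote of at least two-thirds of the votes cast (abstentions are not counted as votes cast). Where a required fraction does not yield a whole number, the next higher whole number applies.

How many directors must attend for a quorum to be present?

A majority of 22 is 12.

12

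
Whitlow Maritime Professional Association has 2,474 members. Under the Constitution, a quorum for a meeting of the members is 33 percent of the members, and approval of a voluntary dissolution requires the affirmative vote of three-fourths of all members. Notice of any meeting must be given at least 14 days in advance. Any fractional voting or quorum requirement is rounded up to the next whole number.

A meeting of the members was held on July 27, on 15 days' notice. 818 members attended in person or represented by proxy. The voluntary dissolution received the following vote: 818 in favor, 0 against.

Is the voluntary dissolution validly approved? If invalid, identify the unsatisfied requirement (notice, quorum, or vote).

Notice: 15 days given; 14 required. Satisfied.
Quorum: 33% of 2,474 = 816.42, rounded up to 817; 818 present. Satisfied.
Vote: requires three-fourths of all members (2,474); 3/4 of 2474 = 1855.50, rounded up to 1856, so 1,856 needed; 818 in favor. Not satisfied.

Invalid — vote requirement not satisfied.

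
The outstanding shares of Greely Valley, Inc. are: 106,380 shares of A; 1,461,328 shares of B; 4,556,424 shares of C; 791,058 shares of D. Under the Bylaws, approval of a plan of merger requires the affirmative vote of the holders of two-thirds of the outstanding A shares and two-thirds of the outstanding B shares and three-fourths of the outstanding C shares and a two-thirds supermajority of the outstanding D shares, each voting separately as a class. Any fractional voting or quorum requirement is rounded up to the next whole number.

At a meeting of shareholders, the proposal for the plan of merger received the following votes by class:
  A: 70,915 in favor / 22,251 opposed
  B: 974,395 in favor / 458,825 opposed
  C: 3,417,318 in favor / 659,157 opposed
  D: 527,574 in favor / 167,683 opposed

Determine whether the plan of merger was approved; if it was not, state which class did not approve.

Not approved — the A shares did not give the required vote.

A: 2/3 of 106380 = 70920; 70,920 required, 70,915 in favor — not approved.
B: 2/3 of 1461328 = 974218.67, rounded up to 974219; 974,219 required, 974,395 in favor — approved.
C: 3/4 of 4556424 = 3417318; 3,417,318 required, 3,417,318 in favor — approved.
D: 2/3 of 791058 = 527372; 527,372 required, 527,574 in favor — approved.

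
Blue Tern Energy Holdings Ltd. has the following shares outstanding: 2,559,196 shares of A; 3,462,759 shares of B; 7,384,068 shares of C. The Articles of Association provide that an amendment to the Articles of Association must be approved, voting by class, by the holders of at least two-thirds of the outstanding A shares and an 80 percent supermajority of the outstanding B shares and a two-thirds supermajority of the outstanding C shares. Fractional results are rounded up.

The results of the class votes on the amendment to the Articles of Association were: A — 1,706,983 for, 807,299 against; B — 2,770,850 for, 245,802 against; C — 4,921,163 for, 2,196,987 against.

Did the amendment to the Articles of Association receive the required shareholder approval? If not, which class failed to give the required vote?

Not approved — the C shares did not give the required vote.

A: 2/3 of 2559196 = 1706130.67, rounded up to 1706131; 1,706,131 required, 1,706,983 in favor — approved.
B: 4/5 of 3462759 = 2770207.20, rounded up to 2770208; 2,770,208 required, 2,770,850 in favor — approved.
C: 2/3 of 7384068 = 4922712; 4,922,712 required, 4,921,163 in favor — not approved.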